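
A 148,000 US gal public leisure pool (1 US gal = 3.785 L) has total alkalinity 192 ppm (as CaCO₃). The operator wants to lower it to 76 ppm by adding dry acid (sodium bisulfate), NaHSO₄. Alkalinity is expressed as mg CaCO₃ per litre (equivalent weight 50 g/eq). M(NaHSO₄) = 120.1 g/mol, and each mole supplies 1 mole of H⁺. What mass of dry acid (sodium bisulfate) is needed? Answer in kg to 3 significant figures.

Volume: 148,000 US gal × 3.785 L/gal = 560,180 L.
Alkalinity to neutralize: (192 − 76) = 116 mg/L as CaCO₃ × 560,180 L = 64,980 g as CaCO₃.
Equivalents of H⁺ required: 64,980 ÷ 50 g/eq = 1300 eq = 1300 mol NaHSO₄.
Mass of NaHSO₄: 1300 × 120.1 = 156,100 g.

156 kg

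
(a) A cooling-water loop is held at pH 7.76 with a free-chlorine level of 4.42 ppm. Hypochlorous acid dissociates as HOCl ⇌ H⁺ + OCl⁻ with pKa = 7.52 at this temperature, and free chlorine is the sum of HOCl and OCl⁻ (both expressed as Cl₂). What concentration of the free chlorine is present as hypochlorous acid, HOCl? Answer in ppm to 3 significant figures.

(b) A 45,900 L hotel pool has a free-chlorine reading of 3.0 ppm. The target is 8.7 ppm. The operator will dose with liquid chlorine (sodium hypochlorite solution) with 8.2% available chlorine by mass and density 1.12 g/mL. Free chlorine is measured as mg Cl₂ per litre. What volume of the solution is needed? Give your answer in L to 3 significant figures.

(a) 1.61 ppm; (b) 2.85 L

(a) [OCl⁻]/[HOCl] = 10^(pH − pKa) = 10^(7.76 − 7.52) = 10^0.24 = 1.738.
(a) Fraction as HOCl = 1 / (1 + 1.738) = 0.3653.
(a) HOCl = 0.3653 × 4.42 ppm = 1.614 ppm.

(b) Chlorine deficit: 8.7 − 3.0 = 5.7 ppm = 5.7 mg/L as Cl₂.
(b) Cl₂ equivalent needed: 5.7 mg/L × 45,900 L = 261,600 mg = 261.6 g.
(b) Product at 8.2% available chlorine: 261.6 / 0.082 = 3191 g.
(b) Volume at density 1.12 g/mL: 3191 g ÷ 1.12 g/mL = 2849 mL.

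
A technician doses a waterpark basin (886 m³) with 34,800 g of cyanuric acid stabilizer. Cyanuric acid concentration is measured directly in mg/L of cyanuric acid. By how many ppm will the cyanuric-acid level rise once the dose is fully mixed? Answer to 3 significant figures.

39.3 ppm

Volume: 886 m³ = 886,000 L.
Rise: 34,800 g / 886,000 L × 1000 = 39.28 mg/L.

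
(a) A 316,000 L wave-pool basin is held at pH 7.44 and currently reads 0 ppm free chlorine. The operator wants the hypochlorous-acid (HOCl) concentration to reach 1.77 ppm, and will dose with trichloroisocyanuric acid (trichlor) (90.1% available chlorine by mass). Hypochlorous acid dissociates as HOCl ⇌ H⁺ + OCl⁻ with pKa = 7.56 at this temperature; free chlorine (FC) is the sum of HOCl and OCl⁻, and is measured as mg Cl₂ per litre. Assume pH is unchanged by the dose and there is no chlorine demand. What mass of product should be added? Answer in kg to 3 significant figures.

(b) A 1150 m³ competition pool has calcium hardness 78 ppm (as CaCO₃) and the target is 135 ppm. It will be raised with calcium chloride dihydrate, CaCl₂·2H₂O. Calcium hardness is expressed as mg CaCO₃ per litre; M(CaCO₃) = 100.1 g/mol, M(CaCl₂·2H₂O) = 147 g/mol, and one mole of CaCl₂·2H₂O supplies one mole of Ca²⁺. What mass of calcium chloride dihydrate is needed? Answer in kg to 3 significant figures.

(a) 1.09 kg; (b) 96.3 kg

(a) [OCl⁻]/[HOCl] = 10^(pH − pKa) = 10^(7.44 − 7.56) = 0.7586; fraction as HOCl = 1/(1 + 0.7586) = 0.5686.
(a) Free chlorine required for 1.77 ppm HOCl: 1.77 / 0.5686 = 3.113 ppm.
(a) FC to add: 3.113 − 0 = 3.113 mg/L as Cl₂.
(a) Cl₂ equivalent: 3.113 mg/L × 316,000 L = 983.6 g.
(a) Product at 90.1% available Cl: 983.6 / 0.901 = 1092 g.

(b) Volume: 1150 m³ = 1,150,000 L.
(b) Hardness to add: (135 − 78) = 57 mg/L as CaCO₃ × 1,150,000 L = 65,550 g as CaCO₃.
(b) Moles of Ca²⁺ (1 mol Ca²⁺ ≡ 1 mol CaCO₃): 65,550 / 100.1 g/mol = 654.8 mol.
(b) Mass of CaCl₂·2H₂O: 654.8 × 147 = 96,260 g.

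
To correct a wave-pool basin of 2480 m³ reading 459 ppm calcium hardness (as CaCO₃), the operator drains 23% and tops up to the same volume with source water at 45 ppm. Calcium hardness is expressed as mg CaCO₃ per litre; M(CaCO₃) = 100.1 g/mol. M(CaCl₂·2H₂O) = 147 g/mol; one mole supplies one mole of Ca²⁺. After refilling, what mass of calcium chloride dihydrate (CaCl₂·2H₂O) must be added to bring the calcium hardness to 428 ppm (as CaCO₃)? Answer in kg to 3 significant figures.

234 kg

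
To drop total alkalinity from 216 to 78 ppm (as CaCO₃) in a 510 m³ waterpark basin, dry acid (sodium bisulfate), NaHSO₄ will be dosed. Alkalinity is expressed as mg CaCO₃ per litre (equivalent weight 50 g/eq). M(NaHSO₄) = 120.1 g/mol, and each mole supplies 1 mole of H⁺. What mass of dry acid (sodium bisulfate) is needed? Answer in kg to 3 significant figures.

169 kg

Volume: 510 m³ = 510,000 L.
Alkalinity to neutralize: (216 − 78) = 138 mg/L as CaCO₃ × 510,000 L = 70,380 g as CaCO₃.
Equivalents of H⁺ required: 70,380 ÷ 50 g/eq = 1408 eq = 1408 mol NaHSO₄.
Mass of NaHSO₄: 1408 × 120.1 = 169,100 g.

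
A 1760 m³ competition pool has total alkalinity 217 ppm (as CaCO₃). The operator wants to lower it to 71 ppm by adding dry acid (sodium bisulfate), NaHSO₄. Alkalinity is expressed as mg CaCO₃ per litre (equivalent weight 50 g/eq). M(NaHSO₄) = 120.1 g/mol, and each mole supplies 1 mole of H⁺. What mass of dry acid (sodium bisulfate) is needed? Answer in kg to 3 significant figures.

Volume: 1760 m³ = 1,760,000 L.
Alkalinity to neutralize: (217 − 71) = 146 mg/L as CaCO₃ × 1,760,000 L = 257,000 g as CaCO₃.
Equivalents of H⁺ required: 257,000 ÷ 50 g/eq = 5139 eq = 5139 mol NaHSO₄.
Mass of NaHSO₄: 5139 × 120.1 = 617,200 g.

617 kg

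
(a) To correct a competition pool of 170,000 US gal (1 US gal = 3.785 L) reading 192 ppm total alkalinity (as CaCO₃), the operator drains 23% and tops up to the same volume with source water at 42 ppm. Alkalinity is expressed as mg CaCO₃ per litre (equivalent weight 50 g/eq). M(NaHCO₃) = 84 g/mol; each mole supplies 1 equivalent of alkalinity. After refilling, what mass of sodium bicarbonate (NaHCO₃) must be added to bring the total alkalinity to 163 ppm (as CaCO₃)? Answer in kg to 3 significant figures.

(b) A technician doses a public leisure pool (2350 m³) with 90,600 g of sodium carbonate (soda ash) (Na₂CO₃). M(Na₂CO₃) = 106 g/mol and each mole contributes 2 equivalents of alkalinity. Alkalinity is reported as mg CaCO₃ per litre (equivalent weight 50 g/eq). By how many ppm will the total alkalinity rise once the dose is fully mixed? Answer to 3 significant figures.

(a) Volume: 170,000 US gal × 3.785 L/gal = 643,450 L.
(a) After draining 23% and refilling: 192 × 0.77 + 42 × 0.23 = 157.5 ppm.
(a) Deficit to target: 163 − 157.5 = 5.5 mg/L.
(a) As CaCO₃: 5.5 mg/L × 643,450 L = 3539 g; ÷ 50 g/eq ÷ 1 = 70.78 mol NaHCO₃.
(a) Mass: 70.78 × 84 = 5945 g.

(b) Volume: 2350 m³ = 2,350,000 L.
(b) Moles of Na₂CO₃: 90,600 g ÷ 106 g/mol = 854.7 mol → 1709 eq of alkalinity.
(b) As CaCO₃: 1709 eq × 50 g/eq = 85,470 g.
(b) Rise: 85,470 g / 2,350,000 L × 1000 = 36.37 mg/L.

(a) 5.95 kg; (b) 36.4 ppm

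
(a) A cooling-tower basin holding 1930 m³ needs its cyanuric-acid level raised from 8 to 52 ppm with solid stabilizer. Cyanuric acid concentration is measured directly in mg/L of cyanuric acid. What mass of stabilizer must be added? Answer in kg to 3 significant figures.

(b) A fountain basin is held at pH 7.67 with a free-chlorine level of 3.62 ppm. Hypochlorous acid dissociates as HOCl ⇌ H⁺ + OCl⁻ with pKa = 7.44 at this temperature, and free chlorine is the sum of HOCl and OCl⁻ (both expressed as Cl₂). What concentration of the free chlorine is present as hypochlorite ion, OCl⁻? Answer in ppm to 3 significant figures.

(a) 84.9 kg; (b) 2.28 ppm

(a) Volume: 1930 m³ = 1,930,000 L.
(a) CYA to add: (52 − 8) = 44 mg/L × 1,930,000 L = 84,920 g cyanuric acid.

(b) [OCl⁻]/[HOCl] = 10^(pH − pKa) = 10^(7.67 − 7.44) = 10^0.23 = 1.698.
(b) Fraction as HOCl = 1 / (1 + 1.698) = 0.3706.
(b) OCl⁻ = (1 − 0.3706) × 3.62 ppm = 2.278 ppm.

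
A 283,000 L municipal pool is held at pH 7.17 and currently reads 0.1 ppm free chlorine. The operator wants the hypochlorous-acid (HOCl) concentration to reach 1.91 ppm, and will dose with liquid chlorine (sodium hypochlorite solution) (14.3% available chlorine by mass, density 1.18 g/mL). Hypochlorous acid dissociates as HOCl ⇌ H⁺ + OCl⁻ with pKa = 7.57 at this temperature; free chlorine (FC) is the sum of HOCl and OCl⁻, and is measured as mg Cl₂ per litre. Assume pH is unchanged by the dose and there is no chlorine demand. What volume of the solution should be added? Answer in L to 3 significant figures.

4.31 L

[OCl⁻]/[HOCl] = 10^(pH − pKa) = 10^(7.17 − 7.57) = 0.3981; fraction as HOCl = 1/(1 + 0.3981) = 0.7153.
Free chlorine required for 1.91 ppm HOCl: 1.91 / 0.7153 = 2.67 ppm.
FC to add: 2.67 − 0.1 = 2.57 mg/L as Cl₂.
Cl₂ equivalent: 2.57 mg/L × 283,000 L = 727.4 g.
Product at 14.3% available Cl: 727.4 / 0.143 = 5087 g.
Volume: 5087 g ÷ 1.18 g/mL = 4311 mL.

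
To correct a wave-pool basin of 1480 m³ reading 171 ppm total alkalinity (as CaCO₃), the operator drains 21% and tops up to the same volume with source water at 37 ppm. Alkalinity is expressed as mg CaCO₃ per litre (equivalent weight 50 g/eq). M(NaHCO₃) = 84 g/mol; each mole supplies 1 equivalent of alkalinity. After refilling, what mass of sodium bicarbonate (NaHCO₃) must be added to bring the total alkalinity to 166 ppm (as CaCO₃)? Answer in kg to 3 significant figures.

57.5 kg

Volume: 1480 m³ = 1,480,000 L.
After draining 21% and refilling: 171 × 0.79 + 37 × 0.21 = 142.86 ppm.
Deficit to target: 166 − 142.86 = 23.14 mg/L.
As CaCO₃: 23.14 mg/L × 1,480,000 L = 34,250 g; ÷ 50 g/eq ÷ 1 = 684.9 mol NaHCO₃.
Mass: 684.9 × 84 = 57,540 g.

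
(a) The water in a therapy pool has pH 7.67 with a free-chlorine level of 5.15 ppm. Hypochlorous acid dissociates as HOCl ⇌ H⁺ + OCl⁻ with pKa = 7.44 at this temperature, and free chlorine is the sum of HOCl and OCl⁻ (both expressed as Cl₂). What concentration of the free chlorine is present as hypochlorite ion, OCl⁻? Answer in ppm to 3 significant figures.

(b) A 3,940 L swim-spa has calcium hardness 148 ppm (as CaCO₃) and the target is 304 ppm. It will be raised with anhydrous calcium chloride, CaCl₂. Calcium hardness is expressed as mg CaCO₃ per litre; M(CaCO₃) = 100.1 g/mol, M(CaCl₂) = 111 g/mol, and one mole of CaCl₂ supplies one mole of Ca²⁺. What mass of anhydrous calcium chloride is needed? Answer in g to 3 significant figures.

(a) 3.24 ppm; (b) 682 g

(a) [OCl⁻]/[HOCl] = 10^(pH − pKa) = 10^(7.67 − 7.44) = 10^0.23 = 1.698.
(a) Fraction as HOCl = 1 / (1 + 1.698) = 0.3706.
(a) OCl⁻ = (1 − 0.3706) × 5.15 ppm = 3.241 ppm.

(b) Hardness to add: (304 − 148) = 156 mg/L as CaCO₃ × 3,940 L = 614.6 g as CaCO₃.
(b) Moles of Ca²⁺ (1 mol Ca²⁺ ≡ 1 mol CaCO₃): 614.6 / 100.1 g/mol = 6.14 mol.
(b) Mass of CaCl₂: 6.14 × 111 = 681.6 g.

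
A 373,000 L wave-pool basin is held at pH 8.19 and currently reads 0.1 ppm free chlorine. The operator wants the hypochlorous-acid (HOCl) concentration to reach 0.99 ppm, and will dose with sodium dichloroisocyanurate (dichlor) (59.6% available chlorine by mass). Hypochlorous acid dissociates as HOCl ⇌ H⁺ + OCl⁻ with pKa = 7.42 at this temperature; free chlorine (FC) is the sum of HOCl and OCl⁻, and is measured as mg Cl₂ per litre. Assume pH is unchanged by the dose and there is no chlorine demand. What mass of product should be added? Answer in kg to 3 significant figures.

[OCl⁻]/[HOCl] = 10^(pH − pKa) = 10^(8.19 − 7.42) = 5.888; fraction as HOCl = 1/(1 + 5.888) = 0.1452.
Free chlorine required for 0.99 ppm HOCl: 0.99 / 0.1452 = 6.82 ppm.
FC to add: 6.82 − 0.1 = 6.72 mg/L as Cl₂.
Cl₂ equivalent: 6.72 mg/L × 373,000 L = 2506 g.
Product at 59.6% available Cl: 2506 / 0.596 = 4205 g.

4.21 kg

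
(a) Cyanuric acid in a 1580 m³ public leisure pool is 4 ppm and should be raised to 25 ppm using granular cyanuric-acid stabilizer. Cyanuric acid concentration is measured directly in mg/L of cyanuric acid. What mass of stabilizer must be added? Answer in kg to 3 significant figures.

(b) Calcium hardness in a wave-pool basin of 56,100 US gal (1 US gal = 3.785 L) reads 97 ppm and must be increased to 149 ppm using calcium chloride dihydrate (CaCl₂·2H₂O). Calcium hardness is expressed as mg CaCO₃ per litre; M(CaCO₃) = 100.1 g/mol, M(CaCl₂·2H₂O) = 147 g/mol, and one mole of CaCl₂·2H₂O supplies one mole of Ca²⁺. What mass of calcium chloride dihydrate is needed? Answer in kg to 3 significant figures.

(a) 33.2 kg; (b) 16.2 kg

(a) Volume: 1580 m³ = 1,580,000 L.
(a) CYA to add: (25 − 4) = 21 mg/L × 1,580,000 L = 33,180 g cyanuric acid.

(b) Volume: 56,100 US gal × 3.785 L/gal = 212,338 L.
(b) Hardness to add: (149 − 97) = 52 mg/L as CaCO₃ × 212,338 L = 11,040 g as CaCO₃.
(b) Moles of Ca²⁺ (1 mol Ca²⁺ ≡ 1 mol CaCO₃): 11,040 / 100.1 g/mol = 110.3 mol.
(b) Mass of CaCl₂·2H₂O: 110.3 × 147 = 16,210 g.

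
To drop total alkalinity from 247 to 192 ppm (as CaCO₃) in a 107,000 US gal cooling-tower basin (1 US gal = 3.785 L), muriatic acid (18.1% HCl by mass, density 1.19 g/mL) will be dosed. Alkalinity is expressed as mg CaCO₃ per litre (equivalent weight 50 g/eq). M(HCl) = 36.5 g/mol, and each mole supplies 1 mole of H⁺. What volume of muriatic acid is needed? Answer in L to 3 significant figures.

Volume: 107,000 US gal × 3.785 L/gal = 404,995 L.
Alkalinity to neutralize: (247 − 192) = 55 mg/L as CaCO₃ × 404,995 L = 22,270 g as CaCO₃.
Equivalents of H⁺ required: 22,270 ÷ 50 g/eq = 445.5 eq = 445.5 mol HCl.
Mass of HCl: 445.5 × 36.5 = 16,260 g.
Mass of 18.1% solution: 16,260 / 0.181 = 89,840 g.
Volume: 89,840 g ÷ 1.19 g/mL = 75,490 mL.

75.5 L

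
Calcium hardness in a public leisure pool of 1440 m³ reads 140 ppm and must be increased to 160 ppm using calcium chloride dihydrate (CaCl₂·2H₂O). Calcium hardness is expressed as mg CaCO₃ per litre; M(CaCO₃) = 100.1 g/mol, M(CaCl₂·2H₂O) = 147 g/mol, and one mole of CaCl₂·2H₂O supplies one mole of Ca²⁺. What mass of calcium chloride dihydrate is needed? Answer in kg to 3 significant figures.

42.3 kg

Volume: 1440 m³ = 1,440,000 L.
Hardness to add: (160 − 140) = 20 mg/L as CaCO₃ × 1,440,000 L = 28,800 g as CaCO₃.
Moles of Ca²⁺ (1 mol Ca²⁺ ≡ 1 mol CaCO₃): 28,800 / 100.1 g/mol = 287.7 mol.
Mass of CaCl₂·2H₂O: 287.7 × 147 = 42,290 g.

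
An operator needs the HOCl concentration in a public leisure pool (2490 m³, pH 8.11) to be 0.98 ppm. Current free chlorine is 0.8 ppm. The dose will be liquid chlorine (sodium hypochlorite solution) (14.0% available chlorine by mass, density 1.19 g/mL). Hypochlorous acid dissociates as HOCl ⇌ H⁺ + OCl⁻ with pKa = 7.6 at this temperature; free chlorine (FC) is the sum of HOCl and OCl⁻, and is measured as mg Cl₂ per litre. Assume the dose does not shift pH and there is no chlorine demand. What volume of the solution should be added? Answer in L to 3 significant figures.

Volume: 2490 m³ = 2,490,000 L.
[OCl⁻]/[HOCl] = 10^(pH − pKa) = 10^(8.11 − 7.6) = 3.236; fraction as HOCl = 1/(1 + 3.236) = 0.2361.
Free chlorine required for 0.98 ppm HOCl: 0.98 / 0.2361 = 4.151 ppm.
FC to add: 4.151 − 0.8 = 3.351 mg/L as Cl₂.
Cl₂ equivalent: 3.351 mg/L × 2,490,000 L = 8345 g.
Product at 14.0% available Cl: 8345 / 0.14 = 59,600 g.
Volume: 59,600 g ÷ 1.19 g/mL = 50,090 mL.

50.1 L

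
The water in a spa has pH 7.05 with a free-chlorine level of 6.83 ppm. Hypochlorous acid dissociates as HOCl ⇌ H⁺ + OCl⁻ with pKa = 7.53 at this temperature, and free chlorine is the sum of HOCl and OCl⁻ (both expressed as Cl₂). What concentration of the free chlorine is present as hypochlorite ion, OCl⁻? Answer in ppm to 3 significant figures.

1.70 ppm

[OCl⁻]/[HOCl] = 10^(pH − pKa) = 10^(7.05 − 7.53) = 10^-0.48 = 0.3311.
Fraction as HOCl = 1 / (1 + 0.3311) = 0.7512.
OCl⁻ = (1 − 0.7512) × 6.83 ppm = 1.699 ppm.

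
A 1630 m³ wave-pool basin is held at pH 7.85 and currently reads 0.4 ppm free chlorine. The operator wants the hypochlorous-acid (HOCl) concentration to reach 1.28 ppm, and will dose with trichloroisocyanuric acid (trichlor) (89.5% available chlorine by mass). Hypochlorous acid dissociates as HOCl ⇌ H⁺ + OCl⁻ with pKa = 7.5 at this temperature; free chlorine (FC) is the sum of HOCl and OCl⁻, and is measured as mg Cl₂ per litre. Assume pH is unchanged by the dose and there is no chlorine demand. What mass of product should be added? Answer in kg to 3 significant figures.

Volume: 1630 m³ = 1,630,000 L.
[OCl⁻]/[HOCl] = 10^(pH − pKa) = 10^(7.85 − 7.5) = 2.239; fraction as HOCl = 1/(1 + 2.239) = 0.3088.
Free chlorine required for 1.28 ppm HOCl: 1.28 / 0.3088 = 4.146 ppm.
FC to add: 4.146 − 0.4 = 3.746 mg/L as Cl₂.
Cl₂ equivalent: 3.746 mg/L × 1,630,000 L = 6105 g.
Product at 89.5% available Cl: 6105 / 0.895 = 6822 g.

6.82 kg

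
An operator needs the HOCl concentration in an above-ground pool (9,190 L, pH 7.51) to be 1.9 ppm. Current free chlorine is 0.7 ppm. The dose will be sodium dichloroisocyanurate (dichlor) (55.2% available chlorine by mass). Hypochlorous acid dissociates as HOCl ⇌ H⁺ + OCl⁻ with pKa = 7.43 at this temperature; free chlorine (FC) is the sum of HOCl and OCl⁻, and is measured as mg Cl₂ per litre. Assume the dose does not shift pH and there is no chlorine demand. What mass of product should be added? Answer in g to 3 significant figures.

58.0 g

[OCl⁻]/[HOCl] = 10^(pH − pKa) = 10^(7.51 − 7.43) = 1.202; fraction as HOCl = 1/(1 + 1.202) = 0.4541.
Free chlorine required for 1.9 ppm HOCl: 1.9 / 0.4541 = 4.184 ppm.
FC to add: 4.184 − 0.7 = 3.484 mg/L as Cl₂.
Cl₂ equivalent: 3.484 mg/L × 9,190 L = 32.02 g.
Product at 55.2% available Cl: 32.02 / 0.552 = 58.01 g.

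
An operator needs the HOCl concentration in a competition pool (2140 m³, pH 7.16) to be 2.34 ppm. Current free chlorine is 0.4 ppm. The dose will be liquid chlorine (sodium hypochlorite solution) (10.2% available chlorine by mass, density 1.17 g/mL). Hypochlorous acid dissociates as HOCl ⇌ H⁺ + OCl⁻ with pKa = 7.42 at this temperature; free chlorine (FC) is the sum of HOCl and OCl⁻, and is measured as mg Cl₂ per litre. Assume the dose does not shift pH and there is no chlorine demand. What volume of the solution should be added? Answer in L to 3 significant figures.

57.8 L

Volume: 2140 m³ = 2,140,000 L.
[OCl⁻]/[HOCl] = 10^(pH − pKa) = 10^(7.16 − 7.42) = 0.5495; fraction as HOCl = 1/(1 + 0.5495) = 0.6454.
Free chlorine required for 2.34 ppm HOCl: 2.34 / 0.6454 = 3.626 ppm.
FC to add: 3.626 − 0.4 = 3.226 mg/L as Cl₂.
Cl₂ equivalent: 3.226 mg/L × 2,140,000 L = 6903 g.
Product at 10.2% available Cl: 6903 / 0.102 = 67,680 g.
Volume: 67,680 g ÷ 1.17 g/mL = 57,850 mL.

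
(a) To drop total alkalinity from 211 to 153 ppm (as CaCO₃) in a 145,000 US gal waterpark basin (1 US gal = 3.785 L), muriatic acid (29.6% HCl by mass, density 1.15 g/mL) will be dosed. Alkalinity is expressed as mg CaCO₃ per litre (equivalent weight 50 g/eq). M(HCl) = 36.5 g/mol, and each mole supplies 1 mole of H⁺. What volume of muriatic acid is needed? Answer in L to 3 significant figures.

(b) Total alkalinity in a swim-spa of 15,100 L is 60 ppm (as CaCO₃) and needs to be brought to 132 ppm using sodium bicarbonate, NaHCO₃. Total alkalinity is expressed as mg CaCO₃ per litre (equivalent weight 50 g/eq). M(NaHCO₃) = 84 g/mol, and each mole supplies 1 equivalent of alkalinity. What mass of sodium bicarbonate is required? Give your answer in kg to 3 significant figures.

(a) 68.3 L; (b) 1.83 kg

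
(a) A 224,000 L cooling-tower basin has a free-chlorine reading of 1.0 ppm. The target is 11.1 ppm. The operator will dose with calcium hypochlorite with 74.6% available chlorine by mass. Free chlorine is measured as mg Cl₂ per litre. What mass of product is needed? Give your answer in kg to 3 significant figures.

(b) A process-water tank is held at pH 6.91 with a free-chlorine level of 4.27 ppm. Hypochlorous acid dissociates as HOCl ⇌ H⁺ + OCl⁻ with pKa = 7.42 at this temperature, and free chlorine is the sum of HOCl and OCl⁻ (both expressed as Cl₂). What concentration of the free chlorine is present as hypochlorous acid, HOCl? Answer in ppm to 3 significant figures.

(a) 3.03 kg; (b) 3.26 ppm

(a) Chlorine deficit: 11.1 − 1.0 = 10.1 ppm = 10.1 mg/L as Cl₂.
(a) Cl₂ equivalent needed: 10.1 mg/L × 224,000 L = 2,262,000 mg = 2262 g.
(a) Product at 74.6% available chlorine: 2262 / 0.746 = 3033 g.

(b) [OCl⁻]/[HOCl] = 10^(pH − pKa) = 10^(6.91 − 7.42) = 10^-0.51 = 0.309.
(b) Fraction as HOCl = 1 / (1 + 0.309) = 0.7639.
(b) HOCl = 0.7639 × 4.27 ppm = 3.262 ppm.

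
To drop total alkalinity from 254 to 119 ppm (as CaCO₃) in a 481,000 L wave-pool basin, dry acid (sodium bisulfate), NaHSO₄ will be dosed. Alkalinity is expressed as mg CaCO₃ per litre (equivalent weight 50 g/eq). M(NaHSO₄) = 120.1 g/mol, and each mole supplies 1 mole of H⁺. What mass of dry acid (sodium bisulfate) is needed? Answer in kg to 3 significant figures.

156 kg

Alkalinity to neutralize: (254 − 119) = 135 mg/L as CaCO₃ × 481,000 L = 64,940 g as CaCO₃.
Equivalents of H⁺ required: 64,940 ÷ 50 g/eq = 1299 eq = 1299 mol NaHSO₄.
Mass of NaHSO₄: 1299 × 120.1 = 156,000 g.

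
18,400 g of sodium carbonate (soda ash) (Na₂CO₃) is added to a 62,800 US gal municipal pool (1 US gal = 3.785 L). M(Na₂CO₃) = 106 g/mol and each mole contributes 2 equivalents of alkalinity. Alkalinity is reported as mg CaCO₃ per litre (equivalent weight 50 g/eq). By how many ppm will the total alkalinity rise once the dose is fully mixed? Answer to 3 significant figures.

73.0 ppm

Volume: 62,800 US gal × 3.785 L/gal = 237,698 L.
Moles of Na₂CO₃: 18,400 g ÷ 106 g/mol = 173.6 mol → 347.2 eq of alkalinity.
As CaCO₃: 347.2 eq × 50 g/eq = 17,360 g.
Rise: 17,360 g / 237,698 L × 1000 = 73.03 mg/L.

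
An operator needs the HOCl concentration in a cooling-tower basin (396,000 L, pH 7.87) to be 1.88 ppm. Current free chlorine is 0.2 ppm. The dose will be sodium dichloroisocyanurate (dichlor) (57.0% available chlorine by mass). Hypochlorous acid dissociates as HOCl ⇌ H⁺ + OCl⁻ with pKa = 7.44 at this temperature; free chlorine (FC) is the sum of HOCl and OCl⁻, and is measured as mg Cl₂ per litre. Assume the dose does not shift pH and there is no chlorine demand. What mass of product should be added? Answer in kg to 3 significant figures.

4.68 kg

[OCl⁻]/[HOCl] = 10^(pH − pKa) = 10^(7.87 − 7.44) = 2.692; fraction as HOCl = 1/(1 + 2.692) = 0.2709.
Free chlorine required for 1.88 ppm HOCl: 1.88 / 0.2709 = 6.94 ppm.
FC to add: 6.94 − 0.2 = 6.74 mg/L as Cl₂.
Cl₂ equivalent: 6.74 mg/L × 396,000 L = 2669 g.
Product at 57.0% available Cl: 2669 / 0.57 = 4683 g.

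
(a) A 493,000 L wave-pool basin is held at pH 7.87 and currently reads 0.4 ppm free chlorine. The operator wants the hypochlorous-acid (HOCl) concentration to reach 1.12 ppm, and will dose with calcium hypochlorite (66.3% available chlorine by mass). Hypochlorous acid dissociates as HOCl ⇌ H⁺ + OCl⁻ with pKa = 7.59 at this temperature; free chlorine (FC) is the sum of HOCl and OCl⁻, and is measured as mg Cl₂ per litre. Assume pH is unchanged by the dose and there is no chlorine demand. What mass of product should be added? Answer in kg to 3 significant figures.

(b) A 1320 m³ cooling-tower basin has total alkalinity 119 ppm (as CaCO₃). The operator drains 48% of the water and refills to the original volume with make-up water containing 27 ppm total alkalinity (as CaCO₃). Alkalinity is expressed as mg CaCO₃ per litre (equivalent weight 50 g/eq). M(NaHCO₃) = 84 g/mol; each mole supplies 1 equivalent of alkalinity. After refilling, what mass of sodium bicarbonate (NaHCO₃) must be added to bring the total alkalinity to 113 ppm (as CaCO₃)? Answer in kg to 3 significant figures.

(a) 2.12 kg; (b) 84.6 kg

(a) [OCl⁻]/[HOCl] = 10^(pH − pKa) = 10^(7.87 − 7.59) = 1.905; fraction as HOCl = 1/(1 + 1.905) = 0.3442.
(a) Free chlorine required for 1.12 ppm HOCl: 1.12 / 0.3442 = 3.254 ppm.
(a) FC to add: 3.254 − 0.4 = 2.854 mg/L as Cl₂.
(a) Cl₂ equivalent: 2.854 mg/L × 493,000 L = 1407 g.
(a) Product at 66.3% available Cl: 1407 / 0.663 = 2122 g.

(b) Volume: 1320 m³ = 1,320,000 L.
(b) After draining 48% and refilling: 119 × 0.52 + 27 × 0.48 = 74.84 ppm.
(b) Deficit to target: 113 − 74.84 = 38.16 mg/L.
(b) As CaCO₃: 38.16 mg/L × 1,320,000 L = 50,370 g; ÷ 50 g/eq ÷ 1 = 1007 mol NaHCO₃.
(b) Mass: 1007 × 84 = 84,620 g.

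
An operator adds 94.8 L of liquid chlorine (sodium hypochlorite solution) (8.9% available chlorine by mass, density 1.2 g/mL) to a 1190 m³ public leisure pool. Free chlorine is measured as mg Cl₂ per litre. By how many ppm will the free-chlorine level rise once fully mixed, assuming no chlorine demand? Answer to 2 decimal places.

Volume: 1190 m³ = 1,190,000 L.
Mass of solution: 94.8 L × 1000 mL/L × 1.2 g/mL = 113,800 g.
Available chlorine delivered: 113,800 g × 0.089 = 10,120 g as Cl₂.
Concentration rise: 10,120 g / 1,190,000 L = 8.508 mg/L = 8.51 ppm.

8.51 ppm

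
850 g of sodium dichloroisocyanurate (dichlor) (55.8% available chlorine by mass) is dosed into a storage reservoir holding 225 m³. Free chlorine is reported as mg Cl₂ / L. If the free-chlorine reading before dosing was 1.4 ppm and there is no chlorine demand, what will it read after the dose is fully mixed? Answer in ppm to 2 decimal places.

3.51 ppm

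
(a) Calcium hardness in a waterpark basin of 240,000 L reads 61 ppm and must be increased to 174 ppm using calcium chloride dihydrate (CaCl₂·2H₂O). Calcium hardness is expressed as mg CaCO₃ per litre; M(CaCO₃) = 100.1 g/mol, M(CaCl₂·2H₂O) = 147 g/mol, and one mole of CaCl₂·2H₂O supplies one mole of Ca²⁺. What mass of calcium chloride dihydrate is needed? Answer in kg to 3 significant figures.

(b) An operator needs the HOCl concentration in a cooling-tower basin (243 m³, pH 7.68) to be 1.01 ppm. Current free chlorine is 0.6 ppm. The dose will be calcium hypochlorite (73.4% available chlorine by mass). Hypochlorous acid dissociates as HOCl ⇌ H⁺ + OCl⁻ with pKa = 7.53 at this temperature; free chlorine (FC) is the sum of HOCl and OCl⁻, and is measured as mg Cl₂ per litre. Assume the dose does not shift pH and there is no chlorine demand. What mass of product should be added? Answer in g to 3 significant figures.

(a) Hardness to add: (174 − 61) = 113 mg/L as CaCO₃ × 240,000 L = 27,120 g as CaCO₃.
(a) Moles of Ca²⁺ (1 mol Ca²⁺ ≡ 1 mol CaCO₃): 27,120 / 100.1 g/mol = 270.9 mol.
(a) Mass of CaCl₂·2H₂O: 270.9 × 147 = 39,830 g.

(b) Volume: 243 m³ = 243,000 L.
(b) [OCl⁻]/[HOCl] = 10^(pH − pKa) = 10^(7.68 − 7.53) = 1.413; fraction as HOCl = 1/(1 + 1.413) = 0.4145.
(b) Free chlorine required for 1.01 ppm HOCl: 1.01 / 0.4145 = 2.437 ppm.
(b) FC to add: 2.437 − 0.6 = 1.837 mg/L as Cl₂.
(b) Cl₂ equivalent: 1.837 mg/L × 243,000 L = 446.3 g.
(b) Product at 73.4% available Cl: 446.3 / 0.734 = 608.1 g.

(a) 39.8 kg; (b) 608 g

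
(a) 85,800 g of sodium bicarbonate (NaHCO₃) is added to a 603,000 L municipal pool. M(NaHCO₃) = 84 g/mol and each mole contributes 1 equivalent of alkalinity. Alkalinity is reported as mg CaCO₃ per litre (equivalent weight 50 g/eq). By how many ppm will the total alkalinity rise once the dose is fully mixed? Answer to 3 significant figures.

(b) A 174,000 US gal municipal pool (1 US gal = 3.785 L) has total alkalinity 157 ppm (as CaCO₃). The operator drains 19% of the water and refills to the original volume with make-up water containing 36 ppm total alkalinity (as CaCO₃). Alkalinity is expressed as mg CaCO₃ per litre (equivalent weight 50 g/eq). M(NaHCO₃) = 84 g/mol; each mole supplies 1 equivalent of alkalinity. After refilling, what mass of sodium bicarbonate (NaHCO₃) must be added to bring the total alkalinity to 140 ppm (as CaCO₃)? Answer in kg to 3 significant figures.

(a) Moles of NaHCO₃: 85,800 g ÷ 84 g/mol = 1021 mol → 1021 eq of alkalinity.
(a) As CaCO₃: 1021 eq × 50 g/eq = 51,070 g.
(a) Rise: 51,070 g / 603,000 L × 1000 = 84.7 mg/L.

(b) Volume: 174,000 US gal × 3.785 L/gal = 658,590 L.
(b) After draining 19% and refilling: 157 × 0.81 + 36 × 0.19 = 134.01 ppm.
(b) Deficit to target: 140 − 134.01 = 5.99 mg/L.
(b) As CaCO₃: 5.99 mg/L × 658,590 L = 3945 g; ÷ 50 g/eq ÷ 1 = 78.9 mol NaHCO₃.
(b) Mass: 78.9 × 84 = 6628 g.

(a) 84.7 ppm; (b) 6.63 kg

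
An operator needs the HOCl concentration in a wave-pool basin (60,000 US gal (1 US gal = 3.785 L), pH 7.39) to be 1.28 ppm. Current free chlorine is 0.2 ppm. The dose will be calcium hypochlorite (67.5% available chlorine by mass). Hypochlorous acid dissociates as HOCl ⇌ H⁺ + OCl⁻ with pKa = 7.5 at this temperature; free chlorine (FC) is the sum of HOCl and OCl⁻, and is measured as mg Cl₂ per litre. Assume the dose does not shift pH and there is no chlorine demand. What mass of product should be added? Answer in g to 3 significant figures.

Volume: 60,000 US gal × 3.785 L/gal = 227,100 L.
[OCl⁻]/[HOCl] = 10^(pH − pKa) = 10^(7.39 − 7.5) = 0.7762; fraction as HOCl = 1/(1 + 0.7762) = 0.563.
Free chlorine required for 1.28 ppm HOCl: 1.28 / 0.563 = 2.274 ppm.
FC to add: 2.274 − 0.2 = 2.074 mg/L as Cl₂.
Cl₂ equivalent: 2.074 mg/L × 227,100 L = 470.9 g.
Product at 67.5% available Cl: 470.9 / 0.675 = 697.6 g.

698 g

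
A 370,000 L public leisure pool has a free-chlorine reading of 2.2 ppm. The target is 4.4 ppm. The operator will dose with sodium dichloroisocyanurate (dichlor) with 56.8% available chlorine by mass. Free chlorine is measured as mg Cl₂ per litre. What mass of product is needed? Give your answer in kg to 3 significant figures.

1.43 kg

Chlorine deficit: 4.4 − 2.2 = 2.2 ppm = 2.2 mg/L as Cl₂.
Cl₂ equivalent needed: 2.2 mg/L × 370,000 L = 814,000 mg = 814 g.
Product at 56.8% available chlorine: 814 / 0.568 = 1433 g.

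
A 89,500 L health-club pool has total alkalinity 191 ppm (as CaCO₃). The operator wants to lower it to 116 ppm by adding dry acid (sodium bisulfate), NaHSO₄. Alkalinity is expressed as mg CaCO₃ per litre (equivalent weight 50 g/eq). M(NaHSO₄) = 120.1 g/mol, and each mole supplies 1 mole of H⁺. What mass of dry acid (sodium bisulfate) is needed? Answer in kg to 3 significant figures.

Alkalinity to neutralize: (191 − 116) = 75 mg/L as CaCO₃ × 89,500 L = 6712 g as CaCO₃.
Equivalents of H⁺ required: 6712 ÷ 50 g/eq = 134.2 eq = 134.2 mol NaHSO₄.
Mass of NaHSO₄: 134.2 × 120.1 = 16,120 g.

16.1 kg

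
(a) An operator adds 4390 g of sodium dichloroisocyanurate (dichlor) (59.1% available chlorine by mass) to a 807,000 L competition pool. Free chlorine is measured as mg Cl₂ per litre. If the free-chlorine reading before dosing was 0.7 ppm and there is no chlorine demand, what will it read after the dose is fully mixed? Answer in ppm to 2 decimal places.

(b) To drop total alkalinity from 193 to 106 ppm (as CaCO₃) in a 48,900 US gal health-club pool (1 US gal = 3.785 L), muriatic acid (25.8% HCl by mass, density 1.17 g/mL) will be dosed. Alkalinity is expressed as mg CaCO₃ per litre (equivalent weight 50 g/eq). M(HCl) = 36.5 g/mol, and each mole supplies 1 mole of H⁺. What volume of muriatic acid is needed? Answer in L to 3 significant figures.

(a) Available chlorine delivered: 4390 g × 0.591 = 2594 g as Cl₂.
(a) Concentration rise: 2594 g / 807,000 L = 3.215 mg/L = 3.21 ppm.
(a) Final FC: 0.7 + 3.21 = 3.91 ppm.

(b) Volume: 48,900 US gal × 3.785 L/gal = 185,086 L.
(b) Alkalinity to neutralize: (193 − 106) = 87 mg/L as CaCO₃ × 185,086 L = 16,100 g as CaCO₃.
(b) Equivalents of H⁺ required: 16,100 ÷ 50 g/eq = 322.1 eq = 322.1 mol HCl.
(b) Mass of HCl: 322.1 × 36.5 = 11,750 g.
(b) Mass of 25.8% solution: 11,750 / 0.258 = 45,560 g.
(b) Volume: 45,560 g ÷ 1.17 g/mL = 38,940 mL.

(a) 3.91 ppm; (b) 38.9 L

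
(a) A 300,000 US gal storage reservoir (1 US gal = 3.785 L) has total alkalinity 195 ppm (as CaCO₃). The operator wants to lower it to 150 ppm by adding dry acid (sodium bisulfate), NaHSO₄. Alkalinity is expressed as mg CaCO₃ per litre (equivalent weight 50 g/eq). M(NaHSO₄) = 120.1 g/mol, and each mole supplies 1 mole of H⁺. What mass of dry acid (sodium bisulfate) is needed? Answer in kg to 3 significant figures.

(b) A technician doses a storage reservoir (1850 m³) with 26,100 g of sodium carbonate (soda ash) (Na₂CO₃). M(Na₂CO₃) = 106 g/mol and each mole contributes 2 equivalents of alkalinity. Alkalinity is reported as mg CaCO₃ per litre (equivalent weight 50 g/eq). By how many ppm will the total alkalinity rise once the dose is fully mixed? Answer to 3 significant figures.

(a) 123 kg; (b) 13.3 ppm

(a) Volume: 300,000 US gal × 3.785 L/gal = 1,135,500 L.
(a) Alkalinity to neutralize: (195 − 150) = 45 mg/L as CaCO₃ × 1,135,500 L = 51,100 g as CaCO₃.
(a) Equivalents of H⁺ required: 51,100 ÷ 50 g/eq = 1022 eq = 1022 mol NaHSO₄.
(a) Mass of NaHSO₄: 1022 × 120.1 = 122,700 g.

(b) Volume: 1850 m³ = 1,850,000 L.
(b) Moles of Na₂CO₃: 26,100 g ÷ 106 g/mol = 246.2 mol → 492.5 eq of alkalinity.
(b) As CaCO₃: 492.5 eq × 50 g/eq = 24,620 g.
(b) Rise: 24,620 g / 1,850,000 L × 1000 = 13.31 mg/L.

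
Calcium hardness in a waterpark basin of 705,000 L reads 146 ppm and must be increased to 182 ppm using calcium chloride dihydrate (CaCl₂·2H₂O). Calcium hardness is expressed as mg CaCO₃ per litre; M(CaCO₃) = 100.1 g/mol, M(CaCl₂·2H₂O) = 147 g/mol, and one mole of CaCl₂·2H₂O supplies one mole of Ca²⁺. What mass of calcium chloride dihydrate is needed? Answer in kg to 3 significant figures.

Hardness to add: (182 − 146) = 36 mg/L as CaCO₃ × 705,000 L = 25,380 g as CaCO₃.
Moles of Ca²⁺ (1 mol Ca²⁺ ≡ 1 mol CaCO₃): 25,380 / 100.1 g/mol = 253.5 mol.
Mass of CaCl₂·2H₂O: 253.5 × 147 = 37,270 g.

37.3 kg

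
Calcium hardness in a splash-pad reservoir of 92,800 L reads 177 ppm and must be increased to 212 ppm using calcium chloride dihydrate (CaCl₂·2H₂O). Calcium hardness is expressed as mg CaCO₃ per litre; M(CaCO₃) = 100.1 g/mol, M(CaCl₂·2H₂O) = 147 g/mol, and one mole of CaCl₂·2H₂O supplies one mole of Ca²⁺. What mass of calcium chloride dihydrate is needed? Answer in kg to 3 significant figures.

4.77 kg

Hardness to add: (212 − 177) = 35 mg/L as CaCO₃ × 92,800 L = 3248 g as CaCO₃.
Moles of Ca²⁺ (1 mol Ca²⁺ ≡ 1 mol CaCO₃): 3248 / 100.1 g/mol = 32.45 mol.
Mass of CaCl₂·2H₂O: 32.45 × 147 = 4770 g.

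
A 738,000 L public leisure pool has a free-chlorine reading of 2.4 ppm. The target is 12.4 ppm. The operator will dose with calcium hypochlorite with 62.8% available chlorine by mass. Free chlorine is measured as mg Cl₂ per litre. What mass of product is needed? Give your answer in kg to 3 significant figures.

11.8 kg

Chlorine deficit: 12.4 − 2.4 = 10 ppm = 10 mg/L as Cl₂.
Cl₂ equivalent needed: 10 mg/L × 738,000 L = 7,380,000 mg = 7380 g.
Product at 62.8% available chlorine: 7380 / 0.628 = 11,750 g.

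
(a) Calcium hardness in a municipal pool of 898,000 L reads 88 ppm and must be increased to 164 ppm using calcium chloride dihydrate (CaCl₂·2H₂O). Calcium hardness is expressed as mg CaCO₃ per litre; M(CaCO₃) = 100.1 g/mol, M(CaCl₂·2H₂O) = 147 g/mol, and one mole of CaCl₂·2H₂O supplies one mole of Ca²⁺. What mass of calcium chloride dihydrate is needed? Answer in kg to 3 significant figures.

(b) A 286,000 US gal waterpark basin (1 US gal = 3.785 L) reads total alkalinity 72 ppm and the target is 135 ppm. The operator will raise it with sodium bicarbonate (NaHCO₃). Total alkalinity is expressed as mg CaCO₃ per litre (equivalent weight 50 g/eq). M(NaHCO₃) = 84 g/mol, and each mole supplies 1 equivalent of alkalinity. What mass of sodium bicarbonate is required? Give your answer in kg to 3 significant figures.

(a) Hardness to add: (164 − 88) = 76 mg/L as CaCO₃ × 898,000 L = 68,250 g as CaCO₃.
(a) Moles of Ca²⁺ (1 mol Ca²⁺ ≡ 1 mol CaCO₃): 68,250 / 100.1 g/mol = 681.8 mol.
(a) Mass of CaCl₂·2H₂O: 681.8 × 147 = 100,200 g.

(b) Volume: 286,000 US gal × 3.785 L/gal = 1,082,510 L.
(b) Alkalinity to add: (135 − 72) = 63 mg/L as CaCO₃ × 1,082,510 L = 68,200 g as CaCO₃.
(b) Equivalents: 68,200 g ÷ 50 g/eq = 1364 eq.
(b) NaHCO₃ supplies 1 eq per mole → 1364 mol.
(b) Mass: 1364 mol × 84 g/mol = 114,600 g.

(a) 100 kg; (b) 115 kg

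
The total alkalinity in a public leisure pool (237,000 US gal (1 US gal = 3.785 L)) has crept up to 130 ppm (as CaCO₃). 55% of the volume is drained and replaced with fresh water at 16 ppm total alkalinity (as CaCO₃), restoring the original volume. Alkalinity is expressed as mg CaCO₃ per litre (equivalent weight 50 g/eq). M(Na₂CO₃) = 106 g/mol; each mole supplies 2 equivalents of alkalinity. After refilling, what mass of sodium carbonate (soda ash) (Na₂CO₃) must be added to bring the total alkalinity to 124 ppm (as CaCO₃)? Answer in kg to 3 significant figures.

53.9 kg

Volume: 237,000 US gal × 3.785 L/gal = 897,045 L.
After draining 55% and refilling: 130 × 0.45 + 16 × 0.55 = 67.3 ppm.
Deficit to target: 124 − 67.3 = 56.7 mg/L.
As CaCO₃: 56.7 mg/L × 897,045 L = 50,860 g; ÷ 50 g/eq ÷ 2 = 508.6 mol Na₂CO₃.
Mass: 508.6 × 106 = 53,910 g.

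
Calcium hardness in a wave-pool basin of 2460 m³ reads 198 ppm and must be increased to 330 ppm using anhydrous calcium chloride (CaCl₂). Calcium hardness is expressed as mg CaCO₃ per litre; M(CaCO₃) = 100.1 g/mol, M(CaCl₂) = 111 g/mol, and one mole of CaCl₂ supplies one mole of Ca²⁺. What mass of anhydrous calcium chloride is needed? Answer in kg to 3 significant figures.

Volume: 2460 m³ = 2,460,000 L.
Hardness to add: (330 − 198) = 132 mg/L as CaCO₃ × 2,460,000 L = 324,700 g as CaCO₃.
Moles of Ca²⁺ (1 mol Ca²⁺ ≡ 1 mol CaCO₃): 324,700 / 100.1 g/mol = 3244 mol.
Mass of CaCl₂: 3244 × 111 = 360,100 g.

360 kg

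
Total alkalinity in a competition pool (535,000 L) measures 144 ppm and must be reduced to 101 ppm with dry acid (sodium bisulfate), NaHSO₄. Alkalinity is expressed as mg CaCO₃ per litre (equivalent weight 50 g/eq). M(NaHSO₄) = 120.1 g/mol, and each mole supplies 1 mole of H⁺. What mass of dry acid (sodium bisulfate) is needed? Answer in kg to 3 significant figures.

Alkalinity to neutralize: (144 − 101) = 43 mg/L as CaCO₃ × 535,000 L = 23,000 g as CaCO₃.
Equivalents of H⁺ required: 23,000 ÷ 50 g/eq = 460.1 eq = 460.1 mol NaHSO₄.
Mass of NaHSO₄: 460.1 × 120.1 = 55,260 g.

55.3 kg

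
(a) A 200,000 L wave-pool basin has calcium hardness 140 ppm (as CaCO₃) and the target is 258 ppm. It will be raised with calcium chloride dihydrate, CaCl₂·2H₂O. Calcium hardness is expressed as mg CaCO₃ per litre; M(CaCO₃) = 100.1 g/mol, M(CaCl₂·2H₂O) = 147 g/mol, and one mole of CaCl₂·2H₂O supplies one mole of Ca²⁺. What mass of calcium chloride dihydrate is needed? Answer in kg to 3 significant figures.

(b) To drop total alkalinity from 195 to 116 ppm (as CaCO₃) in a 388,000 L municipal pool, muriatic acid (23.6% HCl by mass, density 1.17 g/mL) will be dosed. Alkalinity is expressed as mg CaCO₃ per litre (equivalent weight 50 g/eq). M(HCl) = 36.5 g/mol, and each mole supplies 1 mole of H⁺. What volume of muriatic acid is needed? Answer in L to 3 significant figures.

(a) 34.7 kg; (b) 81.0 L

(a) Hardness to add: (258 − 140) = 118 mg/L as CaCO₃ × 200,000 L = 23,600 g as CaCO₃.
(a) Moles of Ca²⁺ (1 mol Ca²⁺ ≡ 1 mol CaCO₃): 23,600 / 100.1 g/mol = 235.8 mol.
(a) Mass of CaCl₂·2H₂O: 235.8 × 147 = 34,660 g.

(b) Alkalinity to neutralize: (195 − 116) = 79 mg/L as CaCO₃ × 388,000 L = 30,650 g as CaCO₃.
(b) Equivalents of H⁺ required: 30,650 ÷ 50 g/eq = 613 eq = 613 mol HCl.
(b) Mass of HCl: 613 × 36.5 = 22,380 g.
(b) Mass of 23.6% solution: 22,380 / 0.236 = 94,810 g.
(b) Volume: 94,810 g ÷ 1.17 g/mL = 81,040 mL.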